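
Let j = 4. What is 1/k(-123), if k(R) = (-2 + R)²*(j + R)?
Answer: -1/1859375 ≈ -5.3782e-7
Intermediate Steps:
k(R) = (-2 + R)²*(4 + R)
1/k(-123) = 1/((-2 - 123)²*(4 - 123)) = 1/((-125)²*(-119)) = 1/(15625*(-119)) = 1/(-1859375) = -1/1859375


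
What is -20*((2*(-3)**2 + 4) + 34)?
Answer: -1120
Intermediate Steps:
-20*((2*(-3)**2 + 4) + 34) = -20*((2*9 + 4) + 34) = -20*((18 + 4) + 34) = -20*(22 + 34) = -20*56 = -1120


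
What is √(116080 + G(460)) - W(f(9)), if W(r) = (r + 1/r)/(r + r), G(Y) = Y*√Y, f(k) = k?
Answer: -41/81 + 2*√(29020 + 230*√115) ≈ 354.38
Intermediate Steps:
G(Y) = Y^(3/2)
W(r) = (r + 1/r)/(2*r) (W(r) = (r + 1/r)/((2*r)) = (r + 1/r)*(1/(2*r)) = (r + 1/r)/(2*r))
√(116080 + G(460)) - W(f(9)) = √(116080 + 460^(3/2)) - (1 + 9²)/(2*9²) = √(116080 + 920*√115) - (1 + 81)/(2*81) = √(116080 + 920*√115) - 82/(2*81) = √(116080 + 920*√115) - 1*41/81 = √(116080 + 920*√115) - 41/81 = -41/81 + √(116080 + 920*√115)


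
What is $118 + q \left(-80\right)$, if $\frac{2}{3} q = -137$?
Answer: $16558$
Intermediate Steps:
$q = - \frac{411}{2}$ ($q = \frac{3}{2} \left(-137\right) = - \frac{411}{2} \approx -205.5$)
$118 + q \left(-80\right) = 118 - -16440 = 118 + 16440 = 16558$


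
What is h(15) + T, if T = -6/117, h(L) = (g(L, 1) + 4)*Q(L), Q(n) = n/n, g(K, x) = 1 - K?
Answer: -392/39 ≈ -10.051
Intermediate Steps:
Q(n) = 1
h(L) = 5 - L (h(L) = ((1 - L) + 4)*1 = (5 - L)*1 = 5 - L)
T = -2/39 (T = -6*1/117 = -2/39 ≈ -0.051282)
h(15) + T = (5 - 1*15) - 2/39 = (5 - 15) - 2/39 = -10 - 2/39 = -392/39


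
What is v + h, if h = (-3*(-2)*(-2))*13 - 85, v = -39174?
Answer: -39415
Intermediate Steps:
h = -241 (h = (6*(-2))*13 - 85 = -12*13 - 85 = -156 - 85 = -241)
v + h = -39174 - 241 = -39415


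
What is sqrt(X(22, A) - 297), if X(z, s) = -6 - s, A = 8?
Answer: I*sqrt(311) ≈ 17.635*I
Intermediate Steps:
sqrt(X(22, A) - 297) = sqrt((-6 - 1*8) - 297) = sqrt((-6 - 8) - 297) = sqrt(-14 - 297) = sqrt(-311) = I*sqrt(311)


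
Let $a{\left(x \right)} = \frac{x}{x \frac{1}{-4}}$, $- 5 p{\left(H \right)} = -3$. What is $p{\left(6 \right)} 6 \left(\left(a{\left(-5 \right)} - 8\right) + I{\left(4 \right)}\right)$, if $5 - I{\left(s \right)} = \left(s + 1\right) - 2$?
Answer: $-36$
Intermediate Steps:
$I{\left(s \right)} = 6 - s$ ($I{\left(s \right)} = 5 - \left(\left(s + 1\right) - 2\right) = 5 - \left(\left(1 + s\right) - 2\right) = 5 - \left(-1 + s\right) = 6 - s$)
$p{\left(H \right)} = \frac{3}{5}$ ($p{\left(H \right)} = \left(- \frac{1}{5}\right) \left(-3\right) = \frac{3}{5}$)
$a{\left(x \right)} = -4$ ($a{\left(x \right)} = \frac{x}{x \left(- \frac{1}{4}\right)} = \frac{x}{\left(- \frac{1}{4}\right) x} = x \left(- \frac{4}{x}\right) = -4$)
$p{\left(6 \right)} 6 \left(\left(a{\left(-5 \right)} - 8\right) + I{\left(4 \right)}\right) = \frac{3}{5} \cdot 6 \left(\left(-4 - 8\right) + \left(6 - 4\right)\right) = \frac{18 \left(-12 + \left(6 - 4\right)\right)}{5} = \frac{18 \left(-12 + 2\right)}{5} = \frac{18}{5} \left(-10\right) = -36$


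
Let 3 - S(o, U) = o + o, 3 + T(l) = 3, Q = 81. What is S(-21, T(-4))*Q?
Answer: 3645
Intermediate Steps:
T(l) = 0 (T(l) = -3 + 3 = 0)
S(o, U) = 3 - 2*o (S(o, U) = 3 - (o + o) = 3 - 2*o)
S(-21, T(-4))*Q = (3 - 2*(-21))*81 = (3 + 42)*81 = 45*81 = 3645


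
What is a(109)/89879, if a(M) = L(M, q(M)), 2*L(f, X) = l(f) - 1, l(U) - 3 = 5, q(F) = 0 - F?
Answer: 7/179758 ≈ 3.8941e-5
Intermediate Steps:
q(F) = -F
l(U) = 8 (l(U) = 3 + 5 = 8)
L(f, X) = 7/2 (L(f, X) = (8 - 1)/2 = (½)*7 = 7/2)
a(M) = 7/2
a(109)/89879 = (7/2)/89879 = (7/2)*(1/89879) = 7/179758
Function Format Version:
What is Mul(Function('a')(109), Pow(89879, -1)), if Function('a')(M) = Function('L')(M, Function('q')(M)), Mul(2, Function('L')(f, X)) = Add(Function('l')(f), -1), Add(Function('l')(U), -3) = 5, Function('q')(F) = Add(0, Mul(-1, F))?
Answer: Rational(7, 179758) ≈ 3.8941e-5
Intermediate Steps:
Function('q')(F) = Mul(-1, F)
Function('l')(U) = 8 (Function('l')(U) = Add(3, 5) = 8)
Function('L')(f, X) = Rational(7, 2) (Function('L')(f, X) = Mul(Rational(1, 2), Add(8, -1)) = Mul(Rational(1, 2), 7) = Rational(7, 2))
Function('a')(M) = Rational(7, 2)
Mul(Function('a')(109), Pow(89879, -1)) = Mul(Rational(7, 2), Pow(89879, -1)) = Mul(Rational(7, 2), Rational(1, 89879)) = Rational(7, 179758)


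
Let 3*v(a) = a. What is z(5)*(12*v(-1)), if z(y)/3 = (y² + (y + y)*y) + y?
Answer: -960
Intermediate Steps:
v(a) = a/3
z(y) = 3*y + 9*y² (z(y) = 3*((y² + (y + y)*y) + y) = 3*((y² + (2*y)*y) + y) = 3*((y² + 2*y²) + y) = 3*(3*y² + y) = 3*(y + 3*y²) = 3*y + 9*y²)
z(5)*(12*v(-1)) = (3*5*(1 + 3*5))*(12*((⅓)*(-1))) = (3*5*(1 + 15))*(12*(-⅓)) = (3*5*16)*(-4) = 240*(-4) = -960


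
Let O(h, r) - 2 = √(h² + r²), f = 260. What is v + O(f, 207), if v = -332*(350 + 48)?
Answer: -132134 + √110449 ≈ -1.3180e+5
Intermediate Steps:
O(h, r) = 2 + √(h² + r²)
v = -132136 (v = -332*398 = -132136)
v + O(f, 207) = -132136 + (2 + √(260² + 207²)) = -132136 + (2 + √(67600 + 42849)) = -132136 + (2 + √110449) = -132134 + √110449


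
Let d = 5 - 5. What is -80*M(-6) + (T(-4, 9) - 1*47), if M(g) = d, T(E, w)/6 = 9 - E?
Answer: 31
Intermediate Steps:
T(E, w) = 54 - 6*E (T(E, w) = 6*(9 - E) = 54 - 6*E)
d = 0
M(g) = 0
-80*M(-6) + (T(-4, 9) - 1*47) = -80*0 + ((54 - 6*(-4)) - 1*47) = 0 + ((54 + 24) - 47) = 0 + (78 - 47) = 0 + 31 = 31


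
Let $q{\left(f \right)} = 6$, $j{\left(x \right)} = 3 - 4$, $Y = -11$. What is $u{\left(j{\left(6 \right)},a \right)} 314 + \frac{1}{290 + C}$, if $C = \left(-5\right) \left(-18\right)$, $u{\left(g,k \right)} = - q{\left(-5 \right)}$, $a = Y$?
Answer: $- \frac{715919}{380} \approx -1884.0$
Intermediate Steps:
$j{\left(x \right)} = -1$
$a = -11$
$u{\left(g,k \right)} = -6$ ($u{\left(g,k \right)} = \left(-1\right) 6 = -6$)
$C = 90$
$u{\left(j{\left(6 \right)},a \right)} 314 + \frac{1}{290 + C} = \left(-6\right) 314 + \frac{1}{290 + 90} = -1884 + \frac{1}{380} = - \frac{715919}{380}$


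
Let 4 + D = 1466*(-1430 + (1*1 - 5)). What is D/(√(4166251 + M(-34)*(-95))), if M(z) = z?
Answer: -2102248*√4169481/4169481 ≈ -1029.5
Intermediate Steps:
D = -2102248 (D = -4 + 1466*(-1430 + (1*1 - 5)) = -4 + 1466*(-1430 + (1 - 5)) = -4 + 1466*(-1430 - 4) = -4 + 1466*(-1434) = -4 - 2102244 = -2102248)
D/(√(4166251 + M(-34)*(-95))) = -2102248/√(4166251 - 34*(-95)) = -2102248/√(4166251 + 3230) = -2102248*√4169481/4169481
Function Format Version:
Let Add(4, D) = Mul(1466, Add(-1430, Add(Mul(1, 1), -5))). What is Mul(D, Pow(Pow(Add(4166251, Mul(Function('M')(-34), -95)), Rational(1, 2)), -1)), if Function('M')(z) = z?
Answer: Mul(Rational(-2102248, 4169481), Pow(4169481, Rational(1, 2))) ≈ -1029.5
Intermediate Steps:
D = -2102248 (D = Add(-4, Mul(1466, Add(-1430, Add(Mul(1, 1), -5)))) = Add(-4, Mul(1466, Add(-1430, Add(1, -5)))) = Add(-4, Mul(1466, Add(-1430, -4))) = Add(-4, Mul(1466, -1434)) = Add(-4, -2102244) = -2102248)
Mul(D, Pow(Pow(Add(4166251, Mul(Function('M')(-34), -95)), Rational(1, 2)), -1)) = Mul(-2102248, Pow(Pow(Add(4166251, Mul(-34, -95)), Rational(1, 2)), -1)) = Mul(-2102248, Pow(Pow(Add(4166251, 3230), Rational(1, 2)), -1)) = Mul(-2102248, Pow(Pow(4169481, Rational(1, 2)), -1)) = Mul(-2102248, Mul(Rational(1, 4169481), Pow(4169481, Rational(1, 2)))) = Mul(Rational(-2102248, 4169481), Pow(4169481, Rational(1, 2)))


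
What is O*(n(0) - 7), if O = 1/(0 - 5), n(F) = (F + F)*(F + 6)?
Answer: 7/5 ≈ 1.4000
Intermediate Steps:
n(F) = 2*F*(6 + F) (n(F) = (2*F)*(6 + F) = 2*F*(6 + F))
O = -1/5 (O = 1/(-5) = -1/5 ≈ -0.20000)
O*(n(0) - 7) = -(2*0*(6 + 0) - 7)/5 = -(2*0*6 - 7)/5 = -(0 - 7)/5 = -1/5*(-7) = 7/5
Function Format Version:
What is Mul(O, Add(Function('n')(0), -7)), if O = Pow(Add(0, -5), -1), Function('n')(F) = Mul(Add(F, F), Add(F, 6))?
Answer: Rational(7, 5) ≈ 1.4000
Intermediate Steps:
Function('n')(F) = Mul(2, F, Add(6, F)) (Function('n')(F) = Mul(Mul(2, F), Add(6, F)) = Mul(2, F, Add(6, F)))
O = Rational(-1, 5) (O = Pow(-5, -1) = Rational(-1, 5) ≈ -0.20000)
Mul(O, Add(Function('n')(0), -7)) = Mul(Rational(-1, 5), Add(Mul(2, 0, Add(6, 0)), -7)) = Mul(Rational(-1, 5), Add(Mul(2, 0, 6), -7)) = Mul(Rational(-1, 5), Add(0, -7)) = Mul(Rational(-1, 5), -7) = Rational(7, 5)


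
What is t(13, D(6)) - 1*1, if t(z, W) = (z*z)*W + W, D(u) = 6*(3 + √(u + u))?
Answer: 3059 + 2040*√3 ≈ 6592.4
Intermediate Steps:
D(u) = 18 + 6*√2*√u (D(u) = 6*(3 + √(2*u)) = 6*(3 + √2*√u) = 18 + 6*√2*√u)
t(z, W) = W + W*z² (t(z, W) = z²*W + W = W*z² + W = W + W*z²)
t(13, D(6)) - 1*1 = (18 + 6*√2*√6)*(1 + 13²) - 1*1 = (18 + 12*√3)*(1 + 169) - 1 = (18 + 12*√3)*170 - 1 = (3060 + 2040*√3) - 1 = 3059 + 2040*√3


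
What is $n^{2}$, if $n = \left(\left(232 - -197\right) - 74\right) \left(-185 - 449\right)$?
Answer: $50656504900$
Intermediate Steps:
$n = -225070$ ($n = \left(\left(232 + 197\right) - 74\right) \left(-634\right) = \left(429 - 74\right) \left(-634\right) = 355 \left(-634\right) = -225070$)
$n^{2} = \left(-225070\right)^{2} = 50656504900$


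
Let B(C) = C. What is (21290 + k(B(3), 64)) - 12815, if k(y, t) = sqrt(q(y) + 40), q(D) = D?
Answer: 8475 + sqrt(43) ≈ 8481.6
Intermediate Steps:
k(y, t) = sqrt(40 + y) (k(y, t) = sqrt(y + 40) = sqrt(40 + y))
(21290 + k(B(3), 64)) - 12815 = (21290 + sqrt(40 + 3)) - 12815 = (21290 + sqrt(43)) - 12815 = 8475 + sqrt(43)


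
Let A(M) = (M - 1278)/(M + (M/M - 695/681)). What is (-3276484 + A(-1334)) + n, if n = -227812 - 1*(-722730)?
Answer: -631740480529/227117 ≈ -2.7816e+6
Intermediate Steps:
n = 494918 (n = -227812 + 722730 = 494918)
A(M) = (-1278 + M)/(-14/681 + M) (A(M) = (-1278 + M)/(M + (1 - 695*1/681)) = (-1278 + M)/(M + (1 - 695/681)) = (-1278 + M)/(M - 14/681) = (-1278 + M)/(-14/681 + M))
(-3276484 + A(-1334)) + n = (-3276484 + 681*(-1278 - 1334)/(-14 + 681*(-1334))) + 494918 = (-3276484 + 681*(-2612)/(-14 - 908454)) + 494918 = (-3276484 + 681*(-2612)/(-908468)) + 494918 = (-3276484 + 681*(-1/908468)*(-2612)) + 494918 = (-3276484 + 444693/227117) + 494918 = -744144771935/227117 + 494918 = -631740480529/227117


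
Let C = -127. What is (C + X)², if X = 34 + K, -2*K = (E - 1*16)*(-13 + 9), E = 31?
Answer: 3969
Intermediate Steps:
K = 30 (K = -(31 - 1*16)*(-13 + 9)/2 = -(31 - 16)*(-4)/2 = -15*(-4)/2 = -½*(-60) = 30)
X = 64 (X = 34 + 30 = 64)
(C + X)² = (-127 + 64)² = (-63)² = 3969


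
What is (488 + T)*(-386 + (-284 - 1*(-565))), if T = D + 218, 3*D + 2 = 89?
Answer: -77175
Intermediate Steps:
D = 29 (D = -2/3 + (1/3)*89 = -2/3 + 89/3 = 29)
T = 247 (T = 29 + 218 = 247)
(488 + T)*(-386 + (-284 - 1*(-565))) = (488 + 247)*(-386 + (-284 - 1*(-565))) = 735*(-386 + (-284 + 565)) = 735*(-386 + 281) = 735*(-105) = -77175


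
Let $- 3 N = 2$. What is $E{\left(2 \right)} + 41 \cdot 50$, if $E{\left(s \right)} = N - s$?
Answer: $\frac{6142}{3} \approx 2047.3$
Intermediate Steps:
$N = - \frac{2}{3}$ ($N = \left(- \frac{1}{3}\right) 2 = - \frac{2}{3} \approx -0.66667$)
$E{\left(s \right)} = - \frac{2}{3} - s$
$E{\left(2 \right)} + 41 \cdot 50 = \left(- \frac{2}{3} - 2\right) + 41 \cdot 50 = \left(- \frac{2}{3} - 2\right) + 2050 = - \frac{8}{3} + 2050 = \frac{6142}{3}$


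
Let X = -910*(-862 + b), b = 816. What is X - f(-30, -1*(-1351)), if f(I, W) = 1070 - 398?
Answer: 41188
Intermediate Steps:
f(I, W) = 672
X = 41860 (X = -910*(-862 + 816) = -910*(-46) = 41860)
X - f(-30, -1*(-1351)) = 41860 - 1*672 = 41860 - 672 = 41188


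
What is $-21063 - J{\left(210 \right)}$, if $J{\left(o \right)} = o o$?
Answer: $-65163$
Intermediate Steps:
$J{\left(o \right)} = o^{2}$
$-21063 - J{\left(210 \right)} = -21063 - 210^{2} = -21063 - 44100 = -65163$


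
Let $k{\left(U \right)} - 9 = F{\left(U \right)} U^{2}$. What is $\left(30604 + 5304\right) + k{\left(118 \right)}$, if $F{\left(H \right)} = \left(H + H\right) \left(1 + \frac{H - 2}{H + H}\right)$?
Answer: $4937165$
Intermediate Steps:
$F{\left(H \right)} = 2 H \left(1 + \frac{-2 + H}{2 H}\right)$
$k{\left(U \right)} = 9 + U^{2} \left(-2 + 3 U\right)$ ($k{\left(U \right)} = 9 + \left(-2 + 3 U\right) U^{2} = 9 + U^{2} \left(-2 + 3 U\right)$)
$\left(30604 + 5304\right) + k{\left(118 \right)} = \left(30604 + 5304\right) + \left(9 + 118^{2} \left(-2 + 3 \cdot 118\right)\right) = 35908 + \left(9 + 13924 \left(-2 + 354\right)\right) = 35908 + \left(9 + 13924 \cdot 352\right) = 35908 + \left(9 + 4901248\right) = 35908 + 4901257 = 4937165$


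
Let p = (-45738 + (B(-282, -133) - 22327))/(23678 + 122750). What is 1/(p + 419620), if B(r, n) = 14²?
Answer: 146428/61444049491 ≈ 2.3831e-6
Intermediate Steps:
B(r, n) = 196
p = -67869/146428 (p = (-45738 + (196 - 22327))/(23678 + 122750) = (-45738 - 22131)/146428 = -67869*1/146428 = -67869/146428 ≈ -0.46350)
1/(p + 419620) = 1/(-67869/146428 + 419620) = 1/(61444049491/146428) = 146428/61444049491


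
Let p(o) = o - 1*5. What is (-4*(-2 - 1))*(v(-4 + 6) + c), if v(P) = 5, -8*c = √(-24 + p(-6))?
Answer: 60 - 3*I*√35/2 ≈ 60.0 - 8.8741*I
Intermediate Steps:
p(o) = -5 + o (p(o) = o - 5 = -5 + o)
c = -I*√35/8 (c = -√(-24 + (-5 - 6))/8 = -√(-24 - 11)/8 = -I*√35/8 ≈ -0.73951*I)
(-4*(-2 - 1))*(v(-4 + 6) + c) = (-4*(-2 - 1))*(5 - I*√35/8) = (-4*(-3))*(5 - I*√35/8) = 12*(5 - I*√35/8) = 60 - 3*I*√35/2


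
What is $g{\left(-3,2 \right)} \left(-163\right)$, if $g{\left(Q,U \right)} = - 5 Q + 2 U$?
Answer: $-3097$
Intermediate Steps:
$g{\left(-3,2 \right)} \left(-163\right) = \left(\left(-5\right) \left(-3\right) + 2 \cdot 2\right) \left(-163\right) = \left(15 + 4\right) \left(-163\right) = 19 \left(-163\right) = -3097$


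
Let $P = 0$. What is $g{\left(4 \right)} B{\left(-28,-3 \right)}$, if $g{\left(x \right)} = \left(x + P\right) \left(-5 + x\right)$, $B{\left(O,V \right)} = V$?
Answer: $12$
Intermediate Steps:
$g{\left(x \right)} = x \left(-5 + x\right)$ ($g{\left(x \right)} = \left(x + 0\right) \left(-5 + x\right) = x \left(-5 + x\right)$)
$g{\left(4 \right)} B{\left(-28,-3 \right)} = 4 \left(-5 + 4\right) \left(-3\right) = 4 \left(-1\right) \left(-3\right) = \left(-4\right) \left(-3\right) = 12$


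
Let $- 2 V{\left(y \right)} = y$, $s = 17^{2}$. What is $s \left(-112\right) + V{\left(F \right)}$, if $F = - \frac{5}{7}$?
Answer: $- \frac{453147}{14} \approx -32368.0$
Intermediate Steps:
$s = 289$
$F = - \frac{5}{7}$ ($F = \left(-5\right) \frac{1}{7} = - \frac{5}{7} \approx -0.71429$)
$V{\left(y \right)} = - \frac{y}{2}$
$s \left(-112\right) + V{\left(F \right)} = 289 \left(-112\right) - - \frac{5}{14} = -32368 + \frac{5}{14} = - \frac{453147}{14}$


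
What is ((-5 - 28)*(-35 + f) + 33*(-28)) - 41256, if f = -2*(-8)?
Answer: -41553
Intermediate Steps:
f = 16
((-5 - 28)*(-35 + f) + 33*(-28)) - 41256 = ((-5 - 28)*(-35 + 16) + 33*(-28)) - 41256 = (-33*(-19) - 924) - 41256 = (627 - 924) - 41256 = -297 - 41256 = -41553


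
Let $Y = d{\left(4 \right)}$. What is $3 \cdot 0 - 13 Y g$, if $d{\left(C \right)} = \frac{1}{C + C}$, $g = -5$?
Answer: $\frac{65}{8} \approx 8.125$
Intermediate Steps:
$d{\left(C \right)} = \frac{1}{2 C}$
$Y = \frac{1}{8}$ ($Y = \frac{1}{2 \cdot 4} = \frac{1}{2} \cdot \frac{1}{4} = \frac{1}{8} \approx 0.125$)
$3 \cdot 0 - 13 Y g = 3 \cdot 0 - 13 \cdot \frac{1}{8} \left(-5\right) = 0 - - \frac{65}{8} = 0 + \frac{65}{8} = \frac{65}{8}$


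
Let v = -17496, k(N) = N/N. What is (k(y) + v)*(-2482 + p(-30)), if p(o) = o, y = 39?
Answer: 43947440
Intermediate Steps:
k(N) = 1
(k(y) + v)*(-2482 + p(-30)) = (1 - 17496)*(-2482 - 30) = -17495*(-2512) = 43947440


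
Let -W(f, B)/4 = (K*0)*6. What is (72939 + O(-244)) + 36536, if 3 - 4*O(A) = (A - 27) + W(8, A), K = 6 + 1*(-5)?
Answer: 219087/2 ≈ 1.0954e+5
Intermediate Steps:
K = 1 (K = 6 - 5 = 1)
W(f, B) = 0 (W(f, B) = -4*1*0*6 = -0*6 = -4*0 = 0)
O(A) = 15/2 - A/4 (O(A) = ¾ - ((A - 27) + 0)/4 = ¾ - ((-27 + A) + 0)/4 = ¾ - (-27 + A)/4 = ¾ + (27/4 - A/4) = 15/2 - A/4)
(72939 + O(-244)) + 36536 = (72939 + (15/2 - ¼*(-244))) + 36536 = (72939 + (15/2 + 61)) + 36536 = (72939 + 137/2) + 36536 = 146015/2 + 36536 = 219087/2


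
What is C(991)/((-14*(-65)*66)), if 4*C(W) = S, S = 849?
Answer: 283/80080 ≈ 0.0035340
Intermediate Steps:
C(W) = 849/4 (C(W) = (¼)*849 = 849/4)
C(991)/((-14*(-65)*66)) = 849/(4*((-14*(-65)*66))) = 849/(4*((910*66))) = (849/4)/60060 = (849/4)*(1/60060) = 283/80080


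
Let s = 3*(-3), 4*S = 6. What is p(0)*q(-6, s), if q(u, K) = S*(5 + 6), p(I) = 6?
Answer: 99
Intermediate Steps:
S = 3/2 (S = (¼)*6 = 3/2 ≈ 1.5000)
s = -9
q(u, K) = 33/2 (q(u, K) = 3*(5 + 6)/2 = (3/2)*11 = 33/2)
p(0)*q(-6, s) = 6*(33/2) = 99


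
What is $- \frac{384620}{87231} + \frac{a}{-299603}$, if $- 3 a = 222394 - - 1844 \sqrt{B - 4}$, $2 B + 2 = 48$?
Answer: $- \frac{36255585174}{8711556431} + \frac{1844 \sqrt{19}}{898809} \approx -4.1528$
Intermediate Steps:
$B = 23$ ($B = -1 + \frac{1}{2} \cdot 48 = -1 + 24 = 23$)
$a = - \frac{222394}{3} - \frac{1844 \sqrt{19}}{3}$ ($a = - \frac{222394 - - 1844 \sqrt{23 - 4}}{3} = - \frac{222394 - - 1844 \sqrt{19}}{3} = - \frac{222394 + 1844 \sqrt{19}}{3} = - \frac{222394}{3} - \frac{1844 \sqrt{19}}{3} \approx -76811.0$)
$- \frac{384620}{87231} + \frac{a}{-299603} = - \frac{384620}{87231} + \frac{- \frac{222394}{3} - \frac{1844 \sqrt{19}}{3}}{-299603} = \left(-384620\right) \frac{1}{87231} + \left(- \frac{222394}{3} - \frac{1844 \sqrt{19}}{3}\right) \left(- \frac{1}{299603}\right) = - \frac{384620}{87231} + \left(\frac{222394}{898809} + \frac{1844 \sqrt{19}}{898809}\right) = - \frac{36255585174}{8711556431} + \frac{1844 \sqrt{19}}{898809}$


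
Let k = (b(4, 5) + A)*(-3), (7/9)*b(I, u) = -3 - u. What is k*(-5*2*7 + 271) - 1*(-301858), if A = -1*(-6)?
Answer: 2131096/7 ≈ 3.0444e+5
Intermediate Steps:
A = 6
b(I, u) = -27/7 - 9*u/7 (b(I, u) = 9*(-3 - u)/7 = -27/7 - 9*u/7)
k = 90/7 (k = ((-27/7 - 9/7*5) + 6)*(-3) = ((-27/7 - 45/7) + 6)*(-3) = (-72/7 + 6)*(-3) = -30/7*(-3) = 90/7 ≈ 12.857)
k*(-5*2*7 + 271) - 1*(-301858) = 90*(-5*2*7 + 271)/7 - 1*(-301858) = 90*(-10*7 + 271)/7 + 301858 = 90*(-70 + 271)/7 + 301858 = (90/7)*201 + 301858 = 18090/7 + 301858 = 2131096/7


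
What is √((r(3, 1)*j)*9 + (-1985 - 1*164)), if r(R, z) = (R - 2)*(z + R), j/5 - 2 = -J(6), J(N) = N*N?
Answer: I*√8269 ≈ 90.934*I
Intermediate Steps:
J(N) = N²
j = -170 (j = 10 + 5*(-1*6²) = 10 + 5*(-1*36) = 10 + 5*(-36) = 10 - 180 = -170)
r(R, z) = (-2 + R)*(R + z)
√((r(3, 1)*j)*9 + (-1985 - 1*164)) = √(((3² - 2*3 - 2*1 + 3*1)*(-170))*9 + (-1985 - 1*164)) = √(((9 - 6 - 2 + 3)*(-170))*9 + (-1985 - 164)) = √((4*(-170))*9 - 2149) = √(-680*9 - 2149) = √(-6120 - 2149) = √(-8269) = I*√8269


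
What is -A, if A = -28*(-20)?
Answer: -560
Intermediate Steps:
A = 560
-A = -1*560 = -560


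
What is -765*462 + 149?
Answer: -353281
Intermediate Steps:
-765*462 + 149 = -353430 + 149 = -353281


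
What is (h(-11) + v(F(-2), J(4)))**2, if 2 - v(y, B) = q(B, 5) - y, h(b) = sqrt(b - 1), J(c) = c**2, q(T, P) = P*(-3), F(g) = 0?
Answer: 277 + 68*I*sqrt(3) ≈ 277.0 + 117.78*I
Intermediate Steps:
q(T, P) = -3*P
h(b) = sqrt(-1 + b)
v(y, B) = 17 + y (v(y, B) = 2 - (-3*5 - y) = 2 - (-15 - y) = 2 + (15 + y) = 17 + y)
(h(-11) + v(F(-2), J(4)))**2 = (sqrt(-1 - 11) + (17 + 0))**2 = (sqrt(-12) + 17)**2 = (2*I*sqrt(3) + 17)**2 = (17 + 2*I*sqrt(3))**2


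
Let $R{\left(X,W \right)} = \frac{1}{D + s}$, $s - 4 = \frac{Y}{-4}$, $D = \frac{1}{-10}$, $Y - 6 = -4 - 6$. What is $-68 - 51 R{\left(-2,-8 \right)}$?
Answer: $- \frac{3842}{49} \approx -78.408$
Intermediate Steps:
$Y = -4$ ($Y = 6 - 10 = -4$)
$D = - \frac{1}{10} \approx -0.1$
$s = 5$ ($s = 4 - \frac{4}{-4} = 4 - -1 = 4 + 1 = 5$)
$R{\left(X,W \right)} = \frac{10}{49}$ ($R{\left(X,W \right)} = \frac{1}{- \frac{1}{10} + 5} = \frac{1}{\frac{49}{10}} = \frac{10}{49}$)
$-68 - 51 R{\left(-2,-8 \right)} = -68 - \frac{510}{49} = - \frac{3842}{49}$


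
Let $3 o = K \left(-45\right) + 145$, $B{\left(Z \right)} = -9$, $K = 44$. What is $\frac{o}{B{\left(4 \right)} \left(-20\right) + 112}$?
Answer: $- \frac{1835}{876} \approx -2.0947$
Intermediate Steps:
$o = - \frac{1835}{3}$ ($o = \frac{44 \left(-45\right) + 145}{3} = \frac{-1980 + 145}{3} = \frac{1}{3} \left(-1835\right) = - \frac{1835}{3} \approx -611.67$)
$\frac{o}{B{\left(4 \right)} \left(-20\right) + 112} = - \frac{1835}{3 \left(\left(-9\right) \left(-20\right) + 112\right)} = - \frac{1835}{3 \left(180 + 112\right)} = - \frac{1835}{3 \cdot 292} = \left(- \frac{1835}{3}\right) \frac{1}{292} = - \frac{1835}{876}$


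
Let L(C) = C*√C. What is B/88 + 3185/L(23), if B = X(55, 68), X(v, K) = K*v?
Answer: 85/2 + 3185*√23/529 ≈ 71.375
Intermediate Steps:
L(C) = C^(3/2)
B = 3740 (B = 68*55 = 3740)
B/88 + 3185/L(23) = 3740/88 + 3185/(23^(3/2)) = 3740*(1/88) + 3185/((23*√23)) = 85/2 + 3185*(√23/529) = 85/2 + 3185*√23/529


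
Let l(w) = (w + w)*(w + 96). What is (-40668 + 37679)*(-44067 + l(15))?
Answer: 121762893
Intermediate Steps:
l(w) = 2*w*(96 + w) (l(w) = (2*w)*(96 + w) = 2*w*(96 + w))
(-40668 + 37679)*(-44067 + l(15)) = (-40668 + 37679)*(-44067 + 2*15*(96 + 15)) = -2989*(-44067 + 2*15*111) = -2989*(-44067 + 3330) = -2989*(-40737) = 121762893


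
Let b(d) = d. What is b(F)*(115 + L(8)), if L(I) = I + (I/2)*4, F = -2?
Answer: -278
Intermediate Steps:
L(I) = 3*I (L(I) = I + (I*(½))*4 = I + (I/2)*4 = I + 2*I = 3*I)
b(F)*(115 + L(8)) = -2*(115 + 3*8) = -2*(115 + 24) = -2*139 = -278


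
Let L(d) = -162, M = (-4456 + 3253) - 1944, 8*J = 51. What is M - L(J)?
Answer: -2985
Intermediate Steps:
J = 51/8 (J = (1/8)*51 = 51/8 ≈ 6.3750)
M = -3147 (M = -1203 - 1944 = -3147)
M - L(J) = -3147 - 1*(-162) = -3147 + 162 = -2985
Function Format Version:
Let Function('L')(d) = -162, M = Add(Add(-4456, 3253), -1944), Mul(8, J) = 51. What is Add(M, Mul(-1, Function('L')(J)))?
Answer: -2985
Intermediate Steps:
J = Rational(51, 8) (J = Mul(Rational(1, 8), 51) = Rational(51, 8) ≈ 6.3750)
M = -3147 (M = Add(-1203, -1944) = -3147)
Add(M, Mul(-1, Function('L')(J))) = Add(-3147, Mul(-1, -162)) = Add(-3147, 162) = -2985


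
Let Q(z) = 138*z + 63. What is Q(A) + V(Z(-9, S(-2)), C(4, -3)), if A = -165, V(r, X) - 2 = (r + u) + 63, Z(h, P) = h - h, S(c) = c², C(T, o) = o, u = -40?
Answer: -22682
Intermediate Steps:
Z(h, P) = 0
V(r, X) = 25 + r (V(r, X) = 2 + ((r - 40) + 63) = 2 + ((-40 + r) + 63) = 2 + (23 + r) = 25 + r)
Q(z) = 63 + 138*z
Q(A) + V(Z(-9, S(-2)), C(4, -3)) = (63 + 138*(-165)) + (25 + 0) = (63 - 22770) + 25 = -22707 + 25 = -22682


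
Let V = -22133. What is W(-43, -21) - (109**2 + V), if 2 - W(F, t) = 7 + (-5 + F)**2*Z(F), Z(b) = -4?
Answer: 19463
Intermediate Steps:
W(F, t) = -5 + 4*(-5 + F)**2 (W(F, t) = 2 - (7 + (-5 + F)**2*(-4)) = 2 - (7 - 4*(-5 + F)**2) = 2 + (-7 + 4*(-5 + F)**2) = -5 + 4*(-5 + F)**2)
W(-43, -21) - (109**2 + V) = (-5 + 4*(-5 - 43)**2) - (109**2 - 22133) = (-5 + 4*(-48)**2) - (11881 - 22133) = (-5 + 4*2304) - 1*(-10252) = (-5 + 9216) + 10252 = 9211 + 10252 = 19463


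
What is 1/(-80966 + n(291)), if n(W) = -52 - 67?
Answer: -1/81085 ≈ -1.2333e-5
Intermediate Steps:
n(W) = -119
1/(-80966 + n(291)) = 1/(-80966 - 119) = 1/(-81085) = -1/81085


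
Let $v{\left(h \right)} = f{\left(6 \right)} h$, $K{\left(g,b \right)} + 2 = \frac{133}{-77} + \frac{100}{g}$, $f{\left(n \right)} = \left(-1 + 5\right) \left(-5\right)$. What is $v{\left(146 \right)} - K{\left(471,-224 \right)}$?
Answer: $- \frac{15110309}{5181} \approx -2916.5$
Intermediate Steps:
$f{\left(n \right)} = -20$ ($f{\left(n \right)} = 4 \left(-5\right) = -20$)
$K{\left(g,b \right)} = - \frac{41}{11} + \frac{100}{g}$ ($K{\left(g,b \right)} = -2 + \left(\frac{133}{-77} + \frac{100}{g}\right) = -2 + \left(133 \left(- \frac{1}{77}\right) + \frac{100}{g}\right) = -2 - \left(\frac{19}{11} - \frac{100}{g}\right) = - \frac{41}{11} + \frac{100}{g}$)
$v{\left(h \right)} = - 20 h$
$v{\left(146 \right)} - K{\left(471,-224 \right)} = \left(-20\right) 146 - \left(- \frac{41}{11} + \frac{100}{471}\right) = -2920 - \left(- \frac{41}{11} + 100 \cdot \frac{1}{471}\right) = -2920 - \left(- \frac{41}{11} + \frac{100}{471}\right) = -2920 - - \frac{18211}{5181} = -2920 + \frac{18211}{5181} = - \frac{15110309}{5181}$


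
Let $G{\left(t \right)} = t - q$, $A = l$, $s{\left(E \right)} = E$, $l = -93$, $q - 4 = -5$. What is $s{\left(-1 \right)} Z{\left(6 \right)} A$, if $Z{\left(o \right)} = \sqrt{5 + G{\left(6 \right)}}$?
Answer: $186 \sqrt{3} \approx 322.16$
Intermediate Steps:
$q = -1$ ($q = 4 - 5 = -1$)
$A = -93$
$G{\left(t \right)} = 1 + t$ ($G{\left(t \right)} = t - -1 = t + 1 = 1 + t$)
$Z{\left(o \right)} = 2 \sqrt{3}$ ($Z{\left(o \right)} = \sqrt{5 + \left(1 + 6\right)} = \sqrt{5 + 7} = \sqrt{12} = 2 \sqrt{3}$)
$s{\left(-1 \right)} Z{\left(6 \right)} A = - 2 \sqrt{3} \left(-93\right) = 186 \sqrt{3}$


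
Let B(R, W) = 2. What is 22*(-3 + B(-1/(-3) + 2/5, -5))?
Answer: -22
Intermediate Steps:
22*(-3 + B(-1/(-3) + 2/5, -5)) = 22*(-3 + 2) = 22*(-1) = -22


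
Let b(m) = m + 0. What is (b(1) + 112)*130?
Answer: 14690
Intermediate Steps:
b(m) = m
(b(1) + 112)*130 = (1 + 112)*130 = 113*130 = 14690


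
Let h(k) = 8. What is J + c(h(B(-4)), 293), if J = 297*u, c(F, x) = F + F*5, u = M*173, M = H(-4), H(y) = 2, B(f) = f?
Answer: 102810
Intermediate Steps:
M = 2
u = 346 (u = 2*173 = 346)
c(F, x) = 6*F (c(F, x) = F + 5*F = 6*F)
J = 102762 (J = 297*346 = 102762)
J + c(h(B(-4)), 293) = 102762 + 6*8 = 102762 + 48 = 102810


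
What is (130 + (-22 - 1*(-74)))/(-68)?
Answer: -91/34 ≈ -2.6765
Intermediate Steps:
(130 + (-22 - 1*(-74)))/(-68) = (130 + (-22 + 74))*(-1/68) = (130 + 52)*(-1/68) = 182*(-1/68) = -91/34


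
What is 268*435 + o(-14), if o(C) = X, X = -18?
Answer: 116562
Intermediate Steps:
o(C) = -18
268*435 + o(-14) = 268*435 - 18 = 116580 - 18 = 116562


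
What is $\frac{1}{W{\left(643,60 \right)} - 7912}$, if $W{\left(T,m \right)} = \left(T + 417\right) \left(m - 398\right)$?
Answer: $- \frac{1}{366192} \approx -2.7308 \cdot 10^{-6}$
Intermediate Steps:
$W{\left(T,m \right)} = \left(-398 + m\right) \left(417 + T\right)$ ($W{\left(T,m \right)} = \left(417 + T\right) \left(-398 + m\right) = \left(-398 + m\right) \left(417 + T\right)$)
$\frac{1}{W{\left(643,60 \right)} - 7912} = \frac{1}{\left(-165966 - 255914 + 417 \cdot 60 + 643 \cdot 60\right) - 7912} = \frac{1}{\left(-165966 - 255914 + 25020 + 38580\right) - 7912} = \frac{1}{-358280 - 7912} = \frac{1}{-366192} = - \frac{1}{366192}$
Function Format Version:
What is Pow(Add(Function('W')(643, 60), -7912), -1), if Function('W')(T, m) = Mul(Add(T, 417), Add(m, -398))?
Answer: Rational(-1, 366192) ≈ -2.7308e-6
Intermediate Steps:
Function('W')(T, m) = Mul(Add(-398, m), Add(417, T)) (Function('W')(T, m) = Mul(Add(417, T), Add(-398, m)) = Mul(Add(-398, m), Add(417, T)))
Pow(Add(Function('W')(643, 60), -7912), -1) = Pow(Add(Add(-165966, Mul(-398, 643), Mul(417, 60), Mul(643, 60)), -7912), -1) = Pow(Add(Add(-165966, -255914, 25020, 38580), -7912), -1) = Pow(Add(-358280, -7912), -1) = Pow(-366192, -1) = Rational(-1, 366192)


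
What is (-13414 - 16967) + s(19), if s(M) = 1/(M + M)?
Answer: -1154477/38 ≈ -30381.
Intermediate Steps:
s(M) = 1/(2*M)
(-13414 - 16967) + s(19) = (-13414 - 16967) + (1/2)/19 = -30381 + (1/2)*(1/19) = -30381 + 1/38 = -1154477/38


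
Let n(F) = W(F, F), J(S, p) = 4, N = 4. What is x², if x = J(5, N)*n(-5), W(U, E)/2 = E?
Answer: 1600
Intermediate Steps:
W(U, E) = 2*E
n(F) = 2*F
x = -40 (x = 4*(2*(-5)) = 4*(-10) = -40)
x² = (-40)² = 1600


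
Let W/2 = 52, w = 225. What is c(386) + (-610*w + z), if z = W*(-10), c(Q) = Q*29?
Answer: -127096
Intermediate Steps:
c(Q) = 29*Q
W = 104 (W = 2*52 = 104)
z = -1040 (z = 104*(-10) = -1040)
c(386) + (-610*w + z) = 29*386 + (-610*225 - 1040) = 11194 + (-137250 - 1040) = 11194 - 138290 = -127096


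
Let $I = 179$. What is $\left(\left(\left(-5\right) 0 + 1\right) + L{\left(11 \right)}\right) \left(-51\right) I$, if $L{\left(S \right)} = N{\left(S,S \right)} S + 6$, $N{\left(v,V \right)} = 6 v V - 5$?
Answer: $-72466002$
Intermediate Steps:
$N{\left(v,V \right)} = -5 + 6 V v$ ($N{\left(v,V \right)} = 6 V v - 5 = -5 + 6 V v$)
$L{\left(S \right)} = 6 + S \left(-5 + 6 S^{2}\right)$ ($L{\left(S \right)} = \left(-5 + 6 S S\right) S + 6 = \left(-5 + 6 S^{2}\right) S + 6 = S \left(-5 + 6 S^{2}\right) + 6 = 6 + S \left(-5 + 6 S^{2}\right)$)
$\left(\left(\left(-5\right) 0 + 1\right) + L{\left(11 \right)}\right) \left(-51\right) I = \left(\left(\left(-5\right) 0 + 1\right) + \left(6 + 11 \left(-5 + 6 \cdot 11^{2}\right)\right)\right) \left(-51\right) 179 = \left(\left(0 + 1\right) + \left(6 + 11 \left(-5 + 6 \cdot 121\right)\right)\right) \left(-51\right) 179 = \left(1 + \left(6 + 11 \left(-5 + 726\right)\right)\right) \left(-51\right) 179 = \left(1 + \left(6 + 11 \cdot 721\right)\right) \left(-51\right) 179 = \left(1 + \left(6 + 7931\right)\right) \left(-51\right) 179 = \left(1 + 7937\right) \left(-51\right) 179 = 7938 \left(-51\right) 179 = \left(-404838\right) 179 = -72466002$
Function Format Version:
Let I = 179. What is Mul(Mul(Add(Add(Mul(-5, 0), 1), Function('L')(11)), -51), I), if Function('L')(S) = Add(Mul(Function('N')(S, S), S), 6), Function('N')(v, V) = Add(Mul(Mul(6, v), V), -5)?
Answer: -72466002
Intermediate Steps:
Function('N')(v, V) = Add(-5, Mul(6, V, v)) (Function('N')(v, V) = Add(Mul(6, V, v), -5) = Add(-5, Mul(6, V, v)))
Function('L')(S) = Add(6, Mul(S, Add(-5, Mul(6, Pow(S, 2))))) (Function('L')(S) = Add(Mul(Add(-5, Mul(6, S, S)), S), 6) = Add(Mul(Add(-5, Mul(6, Pow(S, 2))), S), 6) = Add(Mul(S, Add(-5, Mul(6, Pow(S, 2)))), 6) = Add(6, Mul(S, Add(-5, Mul(6, Pow(S, 2))))))
Mul(Mul(Add(Add(Mul(-5, 0), 1), Function('L')(11)), -51), I) = Mul(Mul(Add(Add(Mul(-5, 0), 1), Add(6, Mul(11, Add(-5, Mul(6, Pow(11, 2)))))), -51), 179) = Mul(Mul(Add(Add(0, 1), Add(6, Mul(11, Add(-5, Mul(6, 121))))), -51), 179) = Mul(Mul(Add(1, Add(6, Mul(11, Add(-5, 726)))), -51), 179) = Mul(Mul(Add(1, Add(6, Mul(11, 721))), -51), 179) = Mul(Mul(Add(1, Add(6, 7931)), -51), 179) = Mul(Mul(Add(1, 7937), -51), 179) = Mul(Mul(7938, -51), 179) = Mul(-404838, 179) = -72466002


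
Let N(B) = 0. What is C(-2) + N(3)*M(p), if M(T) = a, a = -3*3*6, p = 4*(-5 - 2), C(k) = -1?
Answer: -1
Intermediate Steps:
p = -28 (p = 4*(-7) = -28)
a = -54 (a = -9*6 = -54)
M(T) = -54
C(-2) + N(3)*M(p) = -1 + 0*(-54) = -1 + 0 = -1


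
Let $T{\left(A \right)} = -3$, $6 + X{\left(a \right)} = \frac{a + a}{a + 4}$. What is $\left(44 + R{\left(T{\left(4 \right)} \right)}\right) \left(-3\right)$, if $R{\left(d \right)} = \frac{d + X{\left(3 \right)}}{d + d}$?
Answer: $- \frac{1905}{14} \approx -136.07$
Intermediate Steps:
$X{\left(a \right)} = -6 + \frac{2 a}{4 + a}$ ($X{\left(a \right)} = -6 + \frac{a + a}{a + 4} = -6 + \frac{2 a}{4 + a}$)
$R{\left(d \right)} = \frac{- \frac{36}{7} + d}{2 d}$ ($R{\left(d \right)} = \frac{d + \frac{4 \left(-6 - 3\right)}{4 + 3}}{d + d} = \frac{d + \frac{4 \left(-6 - 3\right)}{7}}{2 d} = \left(d + 4 \cdot \frac{1}{7} \left(-9\right)\right) \frac{1}{2 d} = \left(d - \frac{36}{7}\right) \frac{1}{2 d} = \left(- \frac{36}{7} + d\right) \frac{1}{2 d} = \frac{- \frac{36}{7} + d}{2 d}$)
$\left(44 + R{\left(T{\left(4 \right)} \right)}\right) \left(-3\right) = \left(44 + \frac{-36 + 7 \left(-3\right)}{14 \left(-3\right)}\right) \left(-3\right) = \left(44 + \frac{1}{14} \left(- \frac{1}{3}\right) \left(-36 - 21\right)\right) \left(-3\right) = \left(44 + \frac{1}{14} \left(- \frac{1}{3}\right) \left(-57\right)\right) \left(-3\right) = \left(44 + \frac{19}{14}\right) \left(-3\right) = \frac{635}{14} \left(-3\right) = - \frac{1905}{14}$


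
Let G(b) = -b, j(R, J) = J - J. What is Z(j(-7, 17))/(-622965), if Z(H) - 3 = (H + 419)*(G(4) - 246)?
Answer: 104747/622965 ≈ 0.16814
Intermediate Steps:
j(R, J) = 0
Z(H) = -104747 - 250*H (Z(H) = 3 + (H + 419)*(-1*4 - 246) = 3 + (419 + H)*(-4 - 246) = 3 + (419 + H)*(-250) = 3 + (-104750 - 250*H) = -104747 - 250*H)
Z(j(-7, 17))/(-622965) = (-104747 - 250*0)/(-622965) = (-104747 + 0)*(-1/622965) = -104747*(-1/622965) = 104747/622965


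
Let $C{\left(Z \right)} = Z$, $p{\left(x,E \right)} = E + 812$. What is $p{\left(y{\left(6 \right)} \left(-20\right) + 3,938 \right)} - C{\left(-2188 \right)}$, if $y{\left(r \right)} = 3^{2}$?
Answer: $3938$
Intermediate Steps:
$y{\left(r \right)} = 9$
$p{\left(x,E \right)} = 812 + E$
$p{\left(y{\left(6 \right)} \left(-20\right) + 3,938 \right)} - C{\left(-2188 \right)} = \left(812 + 938\right) - -2188 = 1750 + 2188 = 3938$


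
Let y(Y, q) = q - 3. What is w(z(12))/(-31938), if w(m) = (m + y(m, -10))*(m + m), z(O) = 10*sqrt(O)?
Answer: -400/5323 + 260*sqrt(3)/15969 ≈ -0.046945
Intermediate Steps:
y(Y, q) = -3 + q
w(m) = 2*m*(-13 + m) (w(m) = (m + (-3 - 10))*(m + m) = (m - 13)*(2*m) = (-13 + m)*(2*m) = 2*m*(-13 + m))
w(z(12))/(-31938) = (2*(10*sqrt(12))*(-13 + 10*sqrt(12)))/(-31938) = (2*(10*(2*sqrt(3)))*(-13 + 10*(2*sqrt(3))))*(-1/31938) = (2*(20*sqrt(3))*(-13 + 20*sqrt(3)))*(-1/31938) = (40*sqrt(3)*(-13 + 20*sqrt(3)))*(-1/31938) = -20*sqrt(3)*(-13 + 20*sqrt(3))/15969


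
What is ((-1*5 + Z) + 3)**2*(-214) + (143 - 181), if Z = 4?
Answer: -894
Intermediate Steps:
((-1*5 + Z) + 3)**2*(-214) + (143 - 181) = ((-1*5 + 4) + 3)**2*(-214) + (143 - 181) = ((-5 + 4) + 3)**2*(-214) - 38 = (-1 + 3)**2*(-214) - 38 = 2**2*(-214) - 38 = 4*(-214) - 38 = -856 - 38 = -894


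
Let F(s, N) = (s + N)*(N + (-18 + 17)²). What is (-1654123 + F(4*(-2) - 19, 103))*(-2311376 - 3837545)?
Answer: 10122470579699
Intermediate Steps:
F(s, N) = (1 + N)*(N + s) (F(s, N) = (N + s)*(N + (-1)²) = (N + s)*(N + 1) = (N + s)*(1 + N) = (1 + N)*(N + s))
(-1654123 + F(4*(-2) - 19, 103))*(-2311376 - 3837545) = (-1654123 + (103 + (4*(-2) - 19) + 103² + 103*(4*(-2) - 19)))*(-2311376 - 3837545) = (-1654123 + (103 + (-8 - 19) + 10609 + 103*(-8 - 19)))*(-6148921) = (-1654123 + (103 - 27 + 10609 + 103*(-27)))*(-6148921) = (-1654123 + (103 - 27 + 10609 - 2781))*(-6148921) = (-1654123 + 7904)*(-6148921) = -1646219*(-6148921) = 10122470579699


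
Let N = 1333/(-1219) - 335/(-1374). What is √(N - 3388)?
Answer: I*√9506774336432730/1674906 ≈ 58.214*I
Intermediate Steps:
N = -1423177/1674906 (N = 1333*(-1/1219) - 335*(-1/1374) = -1333/1219 + 335/1374 = -1423177/1674906 ≈ -0.84971)
√(N - 3388) = √(-1423177/1674906 - 3388) = √(-5676004705/1674906) = I*√9506774336432730/1674906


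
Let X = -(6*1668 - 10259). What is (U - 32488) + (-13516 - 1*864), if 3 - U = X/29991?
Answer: -1405528466/29991 ≈ -46865.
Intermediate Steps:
X = 251 (X = -(10008 - 10259) = -1*(-251) = 251)
U = 89722/29991 (U = 3 - 251/29991 = 89722/29991 ≈ 2.9916)
(U - 32488) + (-13516 - 1*864) = (89722/29991 - 32488) + (-13516 - 1*864) = -974257886/29991 + (-13516 - 864) = -974257886/29991 - 14380 = -1405528466/29991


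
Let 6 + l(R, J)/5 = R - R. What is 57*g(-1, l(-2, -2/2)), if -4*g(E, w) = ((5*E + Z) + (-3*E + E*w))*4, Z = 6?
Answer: -1938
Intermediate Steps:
l(R, J) = -30 (l(R, J) = -30 + 5*(R - R) = -30 + 5*0 = -30 + 0 = -30)
g(E, w) = -6 - 2*E - E*w (g(E, w) = -((5*E + 6) + (-3*E + E*w))*4/4 = -((6 + 5*E) + (-3*E + E*w))*4/4 = -(6 + 2*E + E*w)*4/4 = -(24 + 8*E + 4*E*w)/4 = -6 - 2*E - E*w)
57*g(-1, l(-2, -2/2)) = 57*(-6 - 2*(-1) - 1*(-1)*(-30)) = 57*(-6 + 2 - 30) = 57*(-34) = -1938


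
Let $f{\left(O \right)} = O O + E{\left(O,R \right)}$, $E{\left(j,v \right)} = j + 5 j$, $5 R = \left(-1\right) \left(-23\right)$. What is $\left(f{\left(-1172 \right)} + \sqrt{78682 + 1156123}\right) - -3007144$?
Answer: $4373696 + 11 \sqrt{10205} \approx 4.3748 \cdot 10^{6}$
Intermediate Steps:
$R = \frac{23}{5}$ ($R = \frac{\left(-1\right) \left(-23\right)}{5} = \frac{1}{5} \cdot 23 = \frac{23}{5} \approx 4.6$)
$E{\left(j,v \right)} = 6 j$
$f{\left(O \right)} = O^{2} + 6 O$ ($f{\left(O \right)} = O O + 6 O = O^{2} + 6 O$)
$\left(f{\left(-1172 \right)} + \sqrt{78682 + 1156123}\right) - -3007144 = \left(- 1172 \left(6 - 1172\right) + \sqrt{78682 + 1156123}\right) - -3007144 = \left(\left(-1172\right) \left(-1166\right) + \sqrt{1234805}\right) + 3007144 = \left(1366552 + 11 \sqrt{10205}\right) + 3007144 = 4373696 + 11 \sqrt{10205}$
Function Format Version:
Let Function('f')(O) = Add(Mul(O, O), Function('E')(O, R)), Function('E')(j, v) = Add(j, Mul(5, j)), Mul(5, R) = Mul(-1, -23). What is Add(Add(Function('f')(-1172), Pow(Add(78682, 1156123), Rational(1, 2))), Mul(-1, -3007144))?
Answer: Add(4373696, Mul(11, Pow(10205, Rational(1, 2)))) ≈ 4.3748e+6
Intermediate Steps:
R = Rational(23, 5) (R = Mul(Rational(1, 5), Mul(-1, -23)) = Mul(Rational(1, 5), 23) = Rational(23, 5) ≈ 4.6000)
Function('E')(j, v) = Mul(6, j)
Function('f')(O) = Add(Pow(O, 2), Mul(6, O)) (Function('f')(O) = Add(Mul(O, O), Mul(6, O)) = Add(Pow(O, 2), Mul(6, O)))
Add(Add(Function('f')(-1172), Pow(Add(78682, 1156123), Rational(1, 2))), Mul(-1, -3007144)) = Add(Add(Mul(-1172, Add(6, -1172)), Pow(Add(78682, 1156123), Rational(1, 2))), Mul(-1, -3007144)) = Add(Add(Mul(-1172, -1166), Pow(1234805, Rational(1, 2))), 3007144) = Add(Add(1366552, Mul(11, Pow(10205, Rational(1, 2)))), 3007144) = Add(4373696, Mul(11, Pow(10205, Rational(1, 2))))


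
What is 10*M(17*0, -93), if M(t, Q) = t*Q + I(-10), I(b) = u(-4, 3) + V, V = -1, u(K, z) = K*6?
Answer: -250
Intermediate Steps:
u(K, z) = 6*K
I(b) = -25 (I(b) = 6*(-4) - 1 = -24 - 1 = -25)
M(t, Q) = -25 + Q*t (M(t, Q) = t*Q - 25 = Q*t - 25 = -25 + Q*t)
10*M(17*0, -93) = 10*(-25 - 1581*0) = 10*(-25 - 93*0) = 10*(-25 + 0) = 10*(-25) = -250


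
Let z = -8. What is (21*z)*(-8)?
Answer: 1344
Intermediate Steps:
(21*z)*(-8) = (21*(-8))*(-8) = -168*(-8) = 1344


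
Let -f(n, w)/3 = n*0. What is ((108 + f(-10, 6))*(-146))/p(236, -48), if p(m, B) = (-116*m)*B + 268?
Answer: -3942/328579 ≈ -0.011997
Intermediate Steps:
f(n, w) = 0 (f(n, w) = -3*n*0 = -3*0 = 0)
p(m, B) = 268 - 116*B*m (p(m, B) = -116*B*m + 268 = 268 - 116*B*m)
((108 + f(-10, 6))*(-146))/p(236, -48) = ((108 + 0)*(-146))/(268 - 116*(-48)*236) = (108*(-146))/(268 + 1314048) = -15768/1314316 = -15768*1/1314316 = -3942/328579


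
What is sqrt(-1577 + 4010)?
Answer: sqrt(2433) ≈ 49.325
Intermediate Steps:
sqrt(-1577 + 4010) = sqrt(2433)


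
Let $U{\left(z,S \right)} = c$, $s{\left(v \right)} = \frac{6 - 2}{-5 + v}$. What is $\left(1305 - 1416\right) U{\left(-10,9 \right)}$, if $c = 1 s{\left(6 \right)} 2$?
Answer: $-888$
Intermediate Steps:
$s{\left(v \right)} = \frac{4}{-5 + v}$
$c = 8$ ($c = 1 \frac{4}{-5 + 6} \cdot 2 = 1 \cdot \frac{4}{1} \cdot 2 = 1 \cdot 4 \cdot 1 \cdot 2 = 1 \cdot 4 \cdot 2 = 4 \cdot 2 = 8$)
$U{\left(z,S \right)} = 8$
$\left(1305 - 1416\right) U{\left(-10,9 \right)} = \left(1305 - 1416\right) 8 = \left(-111\right) 8 = -888$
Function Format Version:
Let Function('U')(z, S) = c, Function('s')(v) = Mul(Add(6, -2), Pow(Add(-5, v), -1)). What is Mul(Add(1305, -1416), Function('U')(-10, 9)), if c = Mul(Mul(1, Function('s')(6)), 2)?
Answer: -888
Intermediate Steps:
Function('s')(v) = Mul(4, Pow(Add(-5, v), -1))
c = 8 (c = Mul(Mul(1, Mul(4, Pow(Add(-5, 6), -1))), 2) = Mul(Mul(1, Mul(4, Pow(1, -1))), 2) = Mul(Mul(1, Mul(4, 1)), 2) = Mul(Mul(1, 4), 2) = Mul(4, 2) = 8)
Function('U')(z, S) = 8
Mul(Add(1305, -1416), Function('U')(-10, 9)) = Mul(Add(1305, -1416), 8) = Mul(-111, 8) = -888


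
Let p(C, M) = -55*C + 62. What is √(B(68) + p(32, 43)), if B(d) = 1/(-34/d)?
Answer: 10*I*√17 ≈ 41.231*I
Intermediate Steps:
B(d) = -d/34
p(C, M) = 62 - 55*C
√(B(68) + p(32, 43)) = √(-1/34*68 + (62 - 55*32)) = √(-2 + (62 - 1760)) = √(-2 - 1698) = √(-1700) = 10*I*√17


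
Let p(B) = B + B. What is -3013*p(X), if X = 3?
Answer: -18078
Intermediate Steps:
p(B) = 2*B
-3013*p(X) = -6026*3 = -3013*6 = -18078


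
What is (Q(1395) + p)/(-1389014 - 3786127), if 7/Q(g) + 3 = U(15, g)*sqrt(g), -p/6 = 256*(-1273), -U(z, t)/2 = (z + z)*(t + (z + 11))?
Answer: -6609418152158486023/17493060430464668577 + 198940*sqrt(155)/5831020143488222859 ≈ -0.37783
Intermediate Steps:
U(z, t) = -4*z*(11 + t + z) (U(z, t) = -2*(z + z)*(t + (z + 11)) = -2*2*z*(t + (11 + z)) = -2*2*z*(11 + t + z) = -4*z*(11 + t + z))
p = 1955328 (p = -1536*(-1273) = -6*(-325888) = 1955328)
Q(g) = 7/(-3 + sqrt(g)*(-1560 - 60*g)) (Q(g) = 7/(-3 + (-4*15*(11 + g + 15))*sqrt(g)) = 7/(-3 + (-4*15*(26 + g))*sqrt(g)) = 7/(-3 + (-1560 - 60*g)*sqrt(g)) = 7/(-3 + sqrt(g)*(-1560 - 60*g)))
(Q(1395) + p)/(-1389014 - 3786127) = (-7/(3 + 60*sqrt(1395)*(26 + 1395)) + 1955328)/(-1389014 - 3786127) = (-7/(3 + 60*(3*sqrt(155))*1421) + 1955328)/(-5175141) = (-7/(3 + 255780*sqrt(155)) + 1955328)*(-1/5175141) = (1955328 - 7/(3 + 255780*sqrt(155)))*(-1/5175141) = -651776/1725047 + 7/(5175141*(3 + 255780*sqrt(155)))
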